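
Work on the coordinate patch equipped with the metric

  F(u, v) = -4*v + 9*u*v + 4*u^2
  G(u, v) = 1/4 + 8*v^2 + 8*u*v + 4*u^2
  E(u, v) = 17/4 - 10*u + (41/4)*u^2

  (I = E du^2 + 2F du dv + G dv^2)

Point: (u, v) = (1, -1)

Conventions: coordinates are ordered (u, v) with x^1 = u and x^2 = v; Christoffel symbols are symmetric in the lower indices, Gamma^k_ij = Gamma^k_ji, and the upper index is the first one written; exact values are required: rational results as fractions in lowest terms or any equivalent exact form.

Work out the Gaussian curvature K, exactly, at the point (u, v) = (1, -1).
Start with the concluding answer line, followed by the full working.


Answer: K = -828/21025

E = 9/2, F = -1, G = 17/4, EG - F^2 = 145/8 at the point
E_u = 21/2, E_v = 0, F_u = -1, F_v = 5, G_u = 0, G_v = -8
E_vv = 0, F_uv = 9, G_uu = 8
Brioschi: K = (det M1 - det M2) / (EG - F^2)^2 with the standard first/second-derivative matrices M1, M2.
M1 = [[-E_vv/2 + F_uv - G_uu/2, E_u/2, F_u - E_v/2], [F_v - G_u/2, E, F], [G_v/2, F, G]] = [[5, 21/4, -1], [5, 9/2, -1], [-4, -1, 17/4]]; det M1 = -207/16
M2 = [[0, E_v/2, G_u/2], [E_v/2, E, F], [G_u/2, F, G]] = [[0, 0, 0], [0, 9/2, -1], [0, -1, 17/4]]; det M2 = 0
det M1 - det M2 = -207/16; K = -207/16 / (145/8)^2 = -828/21025


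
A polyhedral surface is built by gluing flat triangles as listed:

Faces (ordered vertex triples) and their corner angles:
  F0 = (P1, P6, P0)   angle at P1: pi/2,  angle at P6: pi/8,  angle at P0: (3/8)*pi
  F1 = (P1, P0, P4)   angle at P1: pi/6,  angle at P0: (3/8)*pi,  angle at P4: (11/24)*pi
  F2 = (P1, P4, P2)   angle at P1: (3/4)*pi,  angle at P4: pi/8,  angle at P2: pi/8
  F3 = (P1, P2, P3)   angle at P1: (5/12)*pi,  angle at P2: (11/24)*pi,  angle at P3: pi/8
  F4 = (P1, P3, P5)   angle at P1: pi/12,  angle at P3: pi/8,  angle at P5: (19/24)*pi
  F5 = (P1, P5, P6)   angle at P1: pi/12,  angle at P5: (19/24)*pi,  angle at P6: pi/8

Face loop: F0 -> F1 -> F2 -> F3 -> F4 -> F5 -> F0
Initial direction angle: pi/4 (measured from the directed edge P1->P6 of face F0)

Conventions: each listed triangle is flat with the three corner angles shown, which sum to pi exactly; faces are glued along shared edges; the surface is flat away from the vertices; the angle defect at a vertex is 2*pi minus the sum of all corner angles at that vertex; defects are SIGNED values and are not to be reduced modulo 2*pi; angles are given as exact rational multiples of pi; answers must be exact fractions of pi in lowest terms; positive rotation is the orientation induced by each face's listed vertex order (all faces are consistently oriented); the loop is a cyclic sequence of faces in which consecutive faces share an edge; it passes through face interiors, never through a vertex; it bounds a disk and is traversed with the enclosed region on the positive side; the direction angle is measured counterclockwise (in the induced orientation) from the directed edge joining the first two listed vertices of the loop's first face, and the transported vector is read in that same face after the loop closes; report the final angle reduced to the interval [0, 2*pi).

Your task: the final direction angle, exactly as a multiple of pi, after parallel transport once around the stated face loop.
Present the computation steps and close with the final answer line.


enclosed vertex P1: corner angles sum to 2*pi, defect = 2*pi - 2*pi = 0
the rotation equals the total enclosed defect, so the final angle is initial + defects (mod 2*pi)
final angle = pi/4 + 0 = pi/4 (mod 2*pi)

Answer: final direction angle = pi/4


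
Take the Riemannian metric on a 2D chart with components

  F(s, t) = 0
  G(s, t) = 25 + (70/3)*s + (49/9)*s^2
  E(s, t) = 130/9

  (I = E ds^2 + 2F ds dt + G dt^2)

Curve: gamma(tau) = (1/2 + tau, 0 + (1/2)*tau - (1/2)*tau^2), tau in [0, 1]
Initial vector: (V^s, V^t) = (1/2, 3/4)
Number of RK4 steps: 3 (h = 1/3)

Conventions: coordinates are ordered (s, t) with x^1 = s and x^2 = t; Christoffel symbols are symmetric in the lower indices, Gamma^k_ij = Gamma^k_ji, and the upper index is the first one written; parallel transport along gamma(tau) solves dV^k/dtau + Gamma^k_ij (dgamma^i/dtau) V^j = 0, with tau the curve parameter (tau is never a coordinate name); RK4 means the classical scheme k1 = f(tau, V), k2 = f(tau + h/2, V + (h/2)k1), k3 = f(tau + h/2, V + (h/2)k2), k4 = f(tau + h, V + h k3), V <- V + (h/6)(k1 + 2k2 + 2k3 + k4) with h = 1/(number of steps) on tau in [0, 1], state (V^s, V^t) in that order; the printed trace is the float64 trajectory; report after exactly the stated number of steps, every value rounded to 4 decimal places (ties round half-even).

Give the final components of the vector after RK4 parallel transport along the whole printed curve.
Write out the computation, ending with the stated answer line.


gamma'(tau) = (1, 1/2 - tau); f(tau, V)^k = -Gamma^k_ij(gamma(tau)) gamma'^i(tau) V^j; h = 1/3; intermediate values shown to 6 dp
curve data and Christoffel symbols at the stage parameters:
  tau = 0.000000: gamma = (0.500000, 0.000000), gamma' = (1.000000, 0.500000); Gamma_sss = 0.000000, Gamma_sst = 0.000000, Gamma_stt = -0.996154, Gamma_tss = 0.000000, Gamma_tst = 0.378378, Gamma_ttt = 0.000000
  tau = 0.166667: gamma = (0.666667, 0.069444), gamma' = (1.000000, 0.333333); Gamma_sss = 0.000000, Gamma_sst = 0.000000, Gamma_stt = -1.058974, Gamma_tss = 0.000000, Gamma_tst = 0.355932, Gamma_ttt = 0.000000
  tau = 0.333333: gamma = (0.833333, 0.111111), gamma' = (1.000000, 0.166667); Gamma_sss = 0.000000, Gamma_sst = 0.000000, Gamma_stt = -1.121795, Gamma_tss = 0.000000, Gamma_tst = 0.336000, Gamma_ttt = 0.000000
  tau = 0.500000: gamma = (1.000000, 0.125000), gamma' = (1.000000, 0.000000); Gamma_sss = 0.000000, Gamma_sst = 0.000000, Gamma_stt = -1.184615, Gamma_tss = 0.000000, Gamma_tst = 0.318182, Gamma_ttt = 0.000000
  tau = 0.666667: gamma = (1.166667, 0.111111), gamma' = (1.000000, -0.166667); Gamma_sss = 0.000000, Gamma_sst = 0.000000, Gamma_stt = -1.247436, Gamma_tss = 0.000000, Gamma_tst = 0.302158, Gamma_ttt = 0.000000
  tau = 0.833333: gamma = (1.333333, 0.069444), gamma' = (1.000000, -0.333333); Gamma_sss = 0.000000, Gamma_sst = 0.000000, Gamma_stt = -1.310256, Gamma_tss = 0.000000, Gamma_tst = 0.287671, Gamma_ttt = 0.000000
  tau = 1.000000: gamma = (1.500000, 0.000000), gamma' = (1.000000, -0.500000); Gamma_sss = 0.000000, Gamma_sst = 0.000000, Gamma_stt = -1.373077, Gamma_tss = 0.000000, Gamma_tst = 0.274510, Gamma_ttt = 0.000000
step 0: V^s = 0.5000, V^t = 0.7500
step 1: k1 = (0.373558, -0.378378), k2 = (0.242483, -0.311212), k3 = (0.246434, -0.312604), k4 = (0.120742, -0.249588); V <- V + (h/6)(k1 + 2k2 + 2k3 + k4): V^s = 0.5818, V^t = 0.6458
step 2: k1 = (0.120743, -0.249569), k2 = (0.000000, -0.192247), k3 = (0.000000, -0.195287), k4 = (-0.120732, -0.146166); V <- V + (h/6)(k1 + 2k2 + 2k3 + k4): V^s = 0.5818, V^t = 0.5808
step 3: k1 = (-0.120743, -0.146181), k2 = (-0.243005, -0.106200), k3 = (-0.245916, -0.110071), k4 = (-0.373522, -0.080749); V <- V + (h/6)(k1 + 2k2 + 2k3 + k4): V^s = 0.5000, V^t = 0.5441

Answer: V^s = 0.5000, V^t = 0.5441


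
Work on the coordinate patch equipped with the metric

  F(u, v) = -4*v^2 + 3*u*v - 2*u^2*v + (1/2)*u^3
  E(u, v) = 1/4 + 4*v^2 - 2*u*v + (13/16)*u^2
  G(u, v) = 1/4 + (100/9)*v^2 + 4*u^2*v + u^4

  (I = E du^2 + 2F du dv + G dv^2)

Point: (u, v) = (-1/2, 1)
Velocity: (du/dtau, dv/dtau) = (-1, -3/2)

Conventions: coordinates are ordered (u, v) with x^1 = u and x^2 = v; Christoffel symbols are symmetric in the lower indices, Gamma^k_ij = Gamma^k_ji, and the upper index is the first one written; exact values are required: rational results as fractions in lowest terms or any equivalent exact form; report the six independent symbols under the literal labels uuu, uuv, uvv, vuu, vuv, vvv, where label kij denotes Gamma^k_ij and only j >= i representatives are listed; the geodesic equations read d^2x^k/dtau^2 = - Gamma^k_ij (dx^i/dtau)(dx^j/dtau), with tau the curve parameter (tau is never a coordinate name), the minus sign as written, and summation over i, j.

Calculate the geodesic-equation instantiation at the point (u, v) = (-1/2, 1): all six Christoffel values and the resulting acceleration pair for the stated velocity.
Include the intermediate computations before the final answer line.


E = 349/64, F = -97/16, G = 1789/144 at the point
E_u = -45/16, E_v = 9, F_u = 43/8, F_v = -10, G_u = -9/2, G_v = 209/9
EG - F^2 = 285637/9216;  g^inv = (9216/285637) * [[1789/144, 97/16], [97/16, 349/64]]
first-kind symbols [ij,l] = (1/2)(d_i g_jl + d_j g_il - d_l g_ij): [uu,u] = E_u/2 = -45/32, [uu,v] = F_u - E_v/2 = 7/8, [uv,u] = E_v/2 = 9/2, [uv,v] = G_u/2 = -9/4, [vv,u] = F_v - G_u/2 = -31/4, [vv,v] = G_v/2 = 209/18
Gamma^u_ij = (G*[ij,u] - F*[ij,v])/(EG - F^2), Gamma^v_ij = (E*[ij,v] - F*[ij,u])/(EG - F^2)
Gamma_uuu = -112122/285637, Gamma_uuv = 389520/285637, Gamma_uvv = -238608/285637, Gamma_vuu = -34596/285637, Gamma_vuv = 138348/285637, Gamma_vvv = 150520/285637
d^2u/dtau^2 = -(Gamma_uuu*(-1)^2 + 2*Gamma_uuv*(-1)*(-3/2) + Gamma_uvv*(-3/2)^2) = -22590/12419
d^2v/dtau^2 = -(Gamma_vuu*(-1)^2 + 2*Gamma_vuv*(-1)*(-3/2) + Gamma_vvv*(-3/2)^2) = -31266/12419

Answer: Gamma_uuu = -112122/285637, Gamma_uuv = 389520/285637, Gamma_uvv = -238608/285637, Gamma_vuu = -34596/285637, Gamma_vuv = 138348/285637, Gamma_vvv = 150520/285637; accelerations (d^2u/dtau^2, d^2v/dtau^2) = (-22590/12419, -31266/12419)


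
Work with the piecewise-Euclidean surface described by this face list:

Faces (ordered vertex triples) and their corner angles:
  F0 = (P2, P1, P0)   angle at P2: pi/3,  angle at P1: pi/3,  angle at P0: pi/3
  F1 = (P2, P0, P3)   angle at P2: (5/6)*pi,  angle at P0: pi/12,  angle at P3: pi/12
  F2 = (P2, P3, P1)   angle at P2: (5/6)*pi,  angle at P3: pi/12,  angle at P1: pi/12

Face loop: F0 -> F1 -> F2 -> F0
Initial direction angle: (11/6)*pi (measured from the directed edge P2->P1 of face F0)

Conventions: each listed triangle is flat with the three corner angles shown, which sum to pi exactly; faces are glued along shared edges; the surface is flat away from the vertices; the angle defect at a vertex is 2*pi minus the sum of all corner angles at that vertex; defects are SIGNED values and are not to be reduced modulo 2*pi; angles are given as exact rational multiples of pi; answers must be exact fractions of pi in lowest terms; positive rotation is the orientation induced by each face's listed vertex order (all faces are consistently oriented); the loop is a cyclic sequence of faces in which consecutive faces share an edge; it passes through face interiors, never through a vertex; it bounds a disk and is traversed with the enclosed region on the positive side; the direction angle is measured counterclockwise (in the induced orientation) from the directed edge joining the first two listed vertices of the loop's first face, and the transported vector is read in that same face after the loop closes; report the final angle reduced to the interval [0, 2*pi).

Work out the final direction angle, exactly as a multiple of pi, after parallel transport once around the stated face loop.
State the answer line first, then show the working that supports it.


Answer: final direction angle = (11/6)*pi

enclosed vertex P2: corner angles sum to 2*pi, defect = 2*pi - 2*pi = 0
the rotation equals the total enclosed defect, so the final angle is initial + defects (mod 2*pi)
final angle = (11/6)*pi + 0 = (11/6)*pi (mod 2*pi)


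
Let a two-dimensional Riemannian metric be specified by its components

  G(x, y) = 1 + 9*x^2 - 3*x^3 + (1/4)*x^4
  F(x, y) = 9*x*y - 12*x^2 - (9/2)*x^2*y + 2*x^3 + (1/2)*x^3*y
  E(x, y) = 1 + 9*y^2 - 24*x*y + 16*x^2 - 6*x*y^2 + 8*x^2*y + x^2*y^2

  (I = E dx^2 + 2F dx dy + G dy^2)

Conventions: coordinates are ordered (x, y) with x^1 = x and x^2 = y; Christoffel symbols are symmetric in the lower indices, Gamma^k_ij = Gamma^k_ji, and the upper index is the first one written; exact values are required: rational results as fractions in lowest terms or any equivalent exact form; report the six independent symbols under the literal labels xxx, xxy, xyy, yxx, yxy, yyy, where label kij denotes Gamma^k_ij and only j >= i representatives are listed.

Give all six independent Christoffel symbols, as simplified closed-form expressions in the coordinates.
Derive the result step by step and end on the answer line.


E = 1 + 9*y^2 - 24*x*y + 16*x^2 - 6*x*y^2 + 8*x^2*y + x^2*y^2; F = 9*x*y - 12*x^2 - (9/2)*x^2*y + 2*x^3 + (1/2)*x^3*y; G = 1 + 9*x^2 - 3*x^3 + (1/4)*x^4
Gamma^k_ij = (1/2) g^{kl} (d_i g_jl + d_j g_il - d_l g_ij), with g^inv = (1/(EG-F^2)) [[G, -F], [-F, E]]
first partials: E_x = -24*y + 32*x - 6*y^2 + 16*x*y + 2*x*y^2, E_y = 18*y - 24*x - 12*x*y + 8*x^2 + 2*x^2*y, F_x = 9*y - 24*x - 9*x*y + 6*x^2 + (3/2)*x^2*y, F_y = 9*x - (9/2)*x^2 + (1/2)*x^3, G_x = 18*x - 9*x^2 + x^3, G_y = 0
D = EG - F^2 = 1 + 9*y^2 - 24*x*y + 25*x^2 - 6*x*y^2 + 8*x^2*y - 3*x^3 + x^2*y^2 + (1/4)*x^4
expanded: Gamma^x_xx = (G E_x - 2F F_x + F E_y)/(2D), Gamma^x_xy = (G E_y - F G_x)/(2D), Gamma^x_yy = (2G F_y - G G_x - F G_y)/(2D), Gamma^y_xx = (2E F_x - E E_y - F E_x)/(2D), Gamma^y_xy = (E G_x - F E_y)/(2D), Gamma^y_yy = (E G_y - 2F F_y + F G_x)/(2D); substitute and cancel common factors

Answer: Gamma_xxx = (4*x*y^2 + 32*x*y + 64*x - 12*y^2 - 48*y)/(x^4 - 12*x^3 + 4*x^2*y^2 + 32*x^2*y + 100*x^2 - 24*x*y^2 - 96*x*y + 36*y^2 + 4), Gamma_xxy = (4*x^2*y + 16*x^2 - 24*x*y - 48*x + 36*y)/(x^4 - 12*x^3 + 4*x^2*y^2 + 32*x^2*y + 100*x^2 - 24*x*y^2 - 96*x*y + 36*y^2 + 4), Gamma_xyy = 0, Gamma_yxx = (2*x^2*y + 8*x^2 - 12*x*y - 48*x)/(x^4 - 12*x^3 + 4*x^2*y^2 + 32*x^2*y + 100*x^2 - 24*x*y^2 - 96*x*y + 36*y^2 + 4), Gamma_yxy = (2*x^3 - 18*x^2 + 36*x)/(x^4 - 12*x^3 + 4*x^2*y^2 + 32*x^2*y + 100*x^2 - 24*x*y^2 - 96*x*y + 36*y^2 + 4), Gamma_yyy = 0


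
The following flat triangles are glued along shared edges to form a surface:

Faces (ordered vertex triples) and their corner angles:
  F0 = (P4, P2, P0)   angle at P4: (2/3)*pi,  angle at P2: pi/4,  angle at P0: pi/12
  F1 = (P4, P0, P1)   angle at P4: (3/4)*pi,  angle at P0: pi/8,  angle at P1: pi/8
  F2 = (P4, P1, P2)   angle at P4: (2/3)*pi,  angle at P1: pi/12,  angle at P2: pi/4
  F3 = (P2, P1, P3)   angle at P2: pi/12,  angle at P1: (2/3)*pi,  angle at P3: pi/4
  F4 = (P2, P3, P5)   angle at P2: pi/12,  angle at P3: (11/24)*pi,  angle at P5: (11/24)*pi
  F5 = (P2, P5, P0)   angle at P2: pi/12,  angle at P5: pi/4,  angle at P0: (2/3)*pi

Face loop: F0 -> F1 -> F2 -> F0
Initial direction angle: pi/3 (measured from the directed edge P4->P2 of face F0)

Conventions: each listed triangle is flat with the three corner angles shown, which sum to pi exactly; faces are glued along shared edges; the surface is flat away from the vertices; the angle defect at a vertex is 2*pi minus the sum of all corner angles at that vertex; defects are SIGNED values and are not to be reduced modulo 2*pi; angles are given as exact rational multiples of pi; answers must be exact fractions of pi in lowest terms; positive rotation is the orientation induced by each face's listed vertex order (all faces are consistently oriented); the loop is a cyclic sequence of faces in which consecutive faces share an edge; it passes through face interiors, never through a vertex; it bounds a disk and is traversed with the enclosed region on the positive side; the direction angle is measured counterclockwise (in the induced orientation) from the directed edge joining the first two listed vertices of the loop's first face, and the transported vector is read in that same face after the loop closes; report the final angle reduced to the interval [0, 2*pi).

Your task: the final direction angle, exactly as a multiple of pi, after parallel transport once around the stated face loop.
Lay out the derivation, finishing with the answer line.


enclosed vertex P4: corner angles sum to (25/12)*pi, defect = 2*pi - (25/12)*pi = -pi/12
holonomy = initial angle + sum of enclosed defects (mod 2*pi), positive in the induced orientation
final angle = pi/3 - pi/12 = pi/4 (mod 2*pi)

Answer: final direction angle = pi/4


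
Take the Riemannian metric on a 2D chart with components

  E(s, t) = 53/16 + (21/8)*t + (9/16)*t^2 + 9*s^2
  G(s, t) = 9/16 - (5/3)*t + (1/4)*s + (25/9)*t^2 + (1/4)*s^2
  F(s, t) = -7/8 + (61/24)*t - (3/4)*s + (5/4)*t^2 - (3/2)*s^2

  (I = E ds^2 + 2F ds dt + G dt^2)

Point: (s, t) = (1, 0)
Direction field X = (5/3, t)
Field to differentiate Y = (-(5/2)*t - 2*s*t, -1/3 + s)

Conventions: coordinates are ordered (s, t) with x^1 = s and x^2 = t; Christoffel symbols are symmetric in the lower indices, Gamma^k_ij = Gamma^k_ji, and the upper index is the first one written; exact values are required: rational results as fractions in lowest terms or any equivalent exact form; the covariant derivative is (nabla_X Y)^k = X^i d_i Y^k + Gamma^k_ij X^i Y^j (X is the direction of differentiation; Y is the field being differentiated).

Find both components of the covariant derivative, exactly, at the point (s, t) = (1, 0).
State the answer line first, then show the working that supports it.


Answer: (nabla_X Y)^s = 730/849, (nabla_X Y)^t = 3895/849

E = 197/16, F = -25/8, G = 17/16 at the point
E_s = 18, E_t = 21/8, F_s = -15/4, F_t = 61/24, G_s = 3/4, G_t = -5/3
EG - F^2 = 849/256;  g^inv = (256/849) * [[17/16, 25/8], [25/8, 197/16]]
first-kind symbols [ij,l] = (1/2)(d_i g_jl + d_j g_il - d_l g_ij): [ss,s] = E_s/2 = 9, [ss,t] = F_s - E_t/2 = -81/16, [st,s] = E_t/2 = 21/16, [st,t] = G_s/2 = 3/8, [tt,s] = F_t - G_s/2 = 13/6, [tt,t] = G_t/2 = -5/6
Gamma^s_ij = (G*[ij,s] - F*[ij,t])/(EG - F^2), Gamma^t_ij = (E*[ij,t] - F*[ij,s])/(EG - F^2)
Gamma_sss = -534/283, Gamma_sst = 219/283, Gamma_stt = -232/2547, Gamma_tss = -2919/283, Gamma_tst = 744/283, Gamma_ttt = -2680/2547
X = (5/3, 0), Y = (0, 2/3) at the point


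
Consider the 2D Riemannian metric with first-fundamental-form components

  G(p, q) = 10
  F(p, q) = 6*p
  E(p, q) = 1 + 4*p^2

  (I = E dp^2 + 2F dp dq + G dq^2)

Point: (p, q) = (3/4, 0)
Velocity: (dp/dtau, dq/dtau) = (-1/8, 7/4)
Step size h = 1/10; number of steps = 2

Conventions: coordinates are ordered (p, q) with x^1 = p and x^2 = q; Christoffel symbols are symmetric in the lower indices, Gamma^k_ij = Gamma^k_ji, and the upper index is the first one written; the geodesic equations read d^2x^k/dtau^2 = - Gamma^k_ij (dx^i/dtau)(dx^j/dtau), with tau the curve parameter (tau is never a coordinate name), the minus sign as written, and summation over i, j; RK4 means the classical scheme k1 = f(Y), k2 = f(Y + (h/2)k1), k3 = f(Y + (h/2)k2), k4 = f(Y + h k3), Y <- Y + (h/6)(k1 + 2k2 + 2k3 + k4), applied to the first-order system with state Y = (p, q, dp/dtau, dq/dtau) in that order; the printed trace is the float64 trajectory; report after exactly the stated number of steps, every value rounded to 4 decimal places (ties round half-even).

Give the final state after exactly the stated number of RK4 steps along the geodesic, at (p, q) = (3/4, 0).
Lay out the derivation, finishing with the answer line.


f(Y) = (dp/dtau, dq/dtau, -Gamma^p_ij Y'^i Y'^j, -Gamma^q_ij Y'^i Y'^j) with the Gammas evaluated at the stage position; h = 0.100000; intermediate values shown to 6 dp
step 0: p = 0.7500, q = 0.0000, dp/dtau = -0.1250, dq/dtau = 1.7500
step 1:
  k1: at (p, q) = (0.750000, 0.000000), (dp/dtau, dq/dtau) = (-0.125000, 1.750000); Gamma_ppp = 0.244898, Gamma_ppq = 0.000000, Gamma_pqq = 0.000000, Gamma_qpp = 0.489796, Gamma_qpq = 0.000000, Gamma_qqq = 0.000000; k1 = (-0.125000, 1.750000, -0.003827, -0.007653)
  k2: at (p, q) = (0.743750, 0.087500), (dp/dtau, dq/dtau) = (-0.125191, 1.749617); Gamma_ppp = 0.243600, Gamma_ppq = 0.000000, Gamma_pqq = 0.000000, Gamma_qpp = 0.491294, Gamma_qpq = 0.000000, Gamma_qqq = 0.000000; k2 = (-0.125191, 1.749617, -0.003818, -0.007700)
  k3: at (p, q) = (0.743740, 0.087481), (dp/dtau, dq/dtau) = (-0.125191, 1.749615); Gamma_ppp = 0.243598, Gamma_ppq = 0.000000, Gamma_pqq = 0.000000, Gamma_qpp = 0.491296, Gamma_qpq = 0.000000, Gamma_qqq = 0.000000; k3 = (-0.125191, 1.749615, -0.003818, -0.007700)
  k4: at (p, q) = (0.737481, 0.174962), (dp/dtau, dq/dtau) = (-0.125382, 1.749230); Gamma_ppp = 0.242283, Gamma_ppq = 0.000000, Gamma_pqq = 0.000000, Gamma_qpp = 0.492792, Gamma_qpq = 0.000000, Gamma_qqq = 0.000000; k4 = (-0.125382, 1.749230, -0.003809, -0.007747)
  Y <- Y + (h/6)(k1 + 2k2 + 2k3 + k4): p = 0.7375, q = 0.1750, dp/dtau = -0.1254, dq/dtau = 1.7492
step 2:
  k1: at (p, q) = (0.737481, 0.174962), (dp/dtau, dq/dtau) = (-0.125382, 1.749230); Gamma_ppp = 0.242283, Gamma_ppq = 0.000000, Gamma_pqq = 0.000000, Gamma_qpp = 0.492792, Gamma_qpq = 0.000000, Gamma_qqq = 0.000000; k1 = (-0.125382, 1.749230, -0.003809, -0.007747)
  k2: at (p, q) = (0.731212, 0.262423), (dp/dtau, dq/dtau) = (-0.125572, 1.748843); Gamma_ppp = 0.240953, Gamma_ppq = 0.000000, Gamma_pqq = 0.000000, Gamma_qpp = 0.494288, Gamma_qpq = 0.000000, Gamma_qqq = 0.000000; k2 = (-0.125572, 1.748843, -0.003799, -0.007794)
  k3: at (p, q) = (0.731202, 0.262404), (dp/dtau, dq/dtau) = (-0.125572, 1.748840); Gamma_ppp = 0.240951, Gamma_ppq = 0.000000, Gamma_pqq = 0.000000, Gamma_qpp = 0.494290, Gamma_qpq = 0.000000, Gamma_qqq = 0.000000; k3 = (-0.125572, 1.748840, -0.003799, -0.007794)
  k4: at (p, q) = (0.724924, 0.349846), (dp/dtau, dq/dtau) = (-0.125762, 1.748451); Gamma_ppp = 0.239603, Gamma_ppq = 0.000000, Gamma_pqq = 0.000000, Gamma_qpp = 0.495783, Gamma_qpq = 0.000000, Gamma_qqq = 0.000000; k4 = (-0.125762, 1.748451, -0.003790, -0.007841)
  Y <- Y + (h/6)(k1 + 2k2 + 2k3 + k4): p = 0.7249, q = 0.3498, dp/dtau = -0.1258, dq/dtau = 1.7485

Answer: p = 0.7249, q = 0.3498, dp/dtau = -0.1258, dq/dtau = 1.7485


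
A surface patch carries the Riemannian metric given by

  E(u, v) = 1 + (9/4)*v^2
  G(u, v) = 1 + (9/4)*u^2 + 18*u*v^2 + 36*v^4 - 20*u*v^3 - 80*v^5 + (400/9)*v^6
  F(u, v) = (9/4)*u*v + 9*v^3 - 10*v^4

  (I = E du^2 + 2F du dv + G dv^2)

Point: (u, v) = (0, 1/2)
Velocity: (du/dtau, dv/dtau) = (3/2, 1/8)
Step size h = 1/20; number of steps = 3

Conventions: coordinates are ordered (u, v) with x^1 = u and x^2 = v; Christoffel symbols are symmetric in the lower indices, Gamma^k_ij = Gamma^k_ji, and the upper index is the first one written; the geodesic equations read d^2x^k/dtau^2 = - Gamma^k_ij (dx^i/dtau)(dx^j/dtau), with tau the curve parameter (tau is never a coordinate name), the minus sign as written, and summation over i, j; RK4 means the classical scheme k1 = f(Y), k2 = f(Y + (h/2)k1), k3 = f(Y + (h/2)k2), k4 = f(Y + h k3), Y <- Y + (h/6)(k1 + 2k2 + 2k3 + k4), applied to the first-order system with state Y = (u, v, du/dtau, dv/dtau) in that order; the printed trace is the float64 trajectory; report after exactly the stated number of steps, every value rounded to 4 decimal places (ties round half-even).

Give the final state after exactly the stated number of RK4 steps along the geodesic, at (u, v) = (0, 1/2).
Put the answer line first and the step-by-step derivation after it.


Answer: u = 0.2229, v = 0.5166, du/dtau = 1.4746, dv/dtau = 0.0974

f(Y) = (du/dtau, dv/dtau, -Gamma^u_ij Y'^i Y'^j, -Gamma^v_ij Y'^i Y'^j) with the Gammas evaluated at the stage position; h = 0.050000; intermediate values shown to 6 dp
step 0: u = 0.0000, v = 0.5000, du/dtau = 1.5000, dv/dtau = 0.1250
step 1:
  k1: at (u, v) = (0.000000, 0.500000), (du/dtau, dv/dtau) = (1.500000, 0.125000); Gamma_uuu = 0.000000, Gamma_uuv = 0.560554, Gamma_uvv = 0.373702, Gamma_vuu = 0.000000, Gamma_vuv = 0.498270, Gamma_vvv = 0.332180; k1 = (1.500000, 0.125000, -0.216047, -0.192042)
  k2: at (u, v) = (0.037500, 0.503125), (du/dtau, dv/dtau) = (1.494599, 0.120199); Gamma_uuu = 0.000000, Gamma_uuv = 0.539928, Gamma_uvv = 0.350883, Gamma_vuu = 0.000000, Gamma_vuv = 0.519406, Gamma_vvv = 0.337546; k2 = (1.494599, 0.120199, -0.199065, -0.191499)
  k3: at (u, v) = (0.037365, 0.503005), (du/dtau, dv/dtau) = (1.495023, 0.120213); Gamma_uuu = 0.000000, Gamma_uuv = 0.539989, Gamma_uvv = 0.351273, Gamma_vuu = 0.000000, Gamma_vuv = 0.519360, Gamma_vvv = 0.337854; k3 = (1.495023, 0.120213, -0.199170, -0.191562)
  k4: at (u, v) = (0.074751, 0.506011), (du/dtau, dv/dtau) = (1.490041, 0.115422); Gamma_uuu = 0.000000, Gamma_uuv = 0.519449, Gamma_uvv = 0.329397, Gamma_vuu = 0.000000, Gamma_vuv = 0.536997, Gamma_vvv = 0.340525; k4 = (1.490041, 0.115422, -0.183061, -0.189246)
  Y <- Y + (h/6)(k1 + 2k2 + 2k3 + k4): u = 0.0747, v = 0.5060, du/dtau = 1.4900, dv/dtau = 0.1154
step 2:
  k1: at (u, v) = (0.074744, 0.506010), (du/dtau, dv/dtau) = (1.490037, 0.115438); Gamma_uuu = 0.000000, Gamma_uuv = 0.519452, Gamma_uvv = 0.329400, Gamma_vuu = 0.000000, Gamma_vuv = 0.536994, Gamma_vvv = 0.340524; k1 = (1.490037, 0.115438, -0.183089, -0.189272)
  k2: at (u, v) = (0.111995, 0.508896), (du/dtau, dv/dtau) = (1.485460, 0.110706); Gamma_uuu = 0.000000, Gamma_uuv = 0.499192, Gamma_uvv = 0.308583, Gamma_vuu = 0.000000, Gamma_vuv = 0.551437, Gamma_vvv = 0.340878; k2 = (1.485460, 0.110706, -0.167966, -0.185545)
  k3: at (u, v) = (0.111881, 0.508778), (du/dtau, dv/dtau) = (1.485838, 0.110800); Gamma_uuu = 0.000000, Gamma_uuv = 0.499239, Gamma_uvv = 0.308940, Gamma_vuu = 0.000000, Gamma_vuv = 0.551432, Gamma_vvv = 0.341239; k3 = (1.485838, 0.110800, -0.168172, -0.185754)
  k4: at (u, v) = (0.149036, 0.511550), (du/dtau, dv/dtau) = (1.481628, 0.106151); Gamma_uuu = 0.000000, Gamma_uuv = 0.479379, Gamma_uvv = 0.289203, Gamma_vuu = 0.000000, Gamma_vuv = 0.563033, Gamma_vvv = 0.339670; k4 = (1.481628, 0.106151, -0.154048, -0.180930)
  Y <- Y + (h/6)(k1 + 2k2 + 2k3 + k4): u = 0.1490, v = 0.5115, du/dtau = 1.4816, dv/dtau = 0.1062
step 3:
  k1: at (u, v) = (0.149030, 0.511549), (du/dtau, dv/dtau) = (1.481625, 0.106165); Gamma_uuu = 0.000000, Gamma_uuv = 0.479382, Gamma_uvv = 0.289209, Gamma_vuu = 0.000000, Gamma_vuv = 0.563031, Gamma_vvv = 0.339674; k1 = (1.481625, 0.106165, -0.154070, -0.180954)
  k2: at (u, v) = (0.186070, 0.514203), (du/dtau, dv/dtau) = (1.477773, 0.101641); Gamma_uuu = 0.000000, Gamma_uuv = 0.460045, Gamma_uvv = 0.270612, Gamma_vuu = 0.000000, Gamma_vuv = 0.572085, Gamma_vvv = 0.336517; k2 = (1.477773, 0.101641, -0.140995, -0.175334)
  k3: at (u, v) = (0.185974, 0.514090), (du/dtau, dv/dtau) = (1.478100, 0.101782); Gamma_uuu = 0.000000, Gamma_uuv = 0.460077, Gamma_uvv = 0.270928, Gamma_vuu = 0.000000, Gamma_vuv = 0.572105, Gamma_vvv = 0.336898; k3 = (1.478100, 0.101782, -0.141238, -0.175629)
  k4: at (u, v) = (0.222935, 0.516638), (du/dtau, dv/dtau) = (1.474563, 0.097383); Gamma_uuu = 0.000000, Gamma_uuv = 0.441324, Gamma_uvv = 0.253427, Gamma_vuu = 0.000000, Gamma_vuv = 0.578918, Gamma_vvv = 0.332438; k4 = (1.474563, 0.097383, -0.129150, -0.169416)
  Y <- Y + (h/6)(k1 + 2k2 + 2k3 + k4): u = 0.2229, v = 0.5166, du/dtau = 1.4746, dv/dtau = 0.0974


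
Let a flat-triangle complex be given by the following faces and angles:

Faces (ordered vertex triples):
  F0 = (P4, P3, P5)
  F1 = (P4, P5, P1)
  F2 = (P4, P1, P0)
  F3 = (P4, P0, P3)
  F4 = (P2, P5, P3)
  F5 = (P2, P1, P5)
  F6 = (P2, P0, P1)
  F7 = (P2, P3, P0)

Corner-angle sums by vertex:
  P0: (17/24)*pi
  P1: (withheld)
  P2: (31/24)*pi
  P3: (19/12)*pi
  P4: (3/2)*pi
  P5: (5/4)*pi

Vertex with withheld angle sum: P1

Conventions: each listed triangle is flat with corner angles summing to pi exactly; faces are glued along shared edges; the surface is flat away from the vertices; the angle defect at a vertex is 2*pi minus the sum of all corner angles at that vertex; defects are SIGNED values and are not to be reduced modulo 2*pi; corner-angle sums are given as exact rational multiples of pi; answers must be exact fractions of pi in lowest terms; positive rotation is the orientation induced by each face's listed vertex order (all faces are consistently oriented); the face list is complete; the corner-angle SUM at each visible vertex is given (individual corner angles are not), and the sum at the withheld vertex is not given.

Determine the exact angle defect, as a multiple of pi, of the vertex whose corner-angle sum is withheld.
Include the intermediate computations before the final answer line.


V = 6, E = 12, F = 8; chi = V - E + F = 2
Gauss-Bonnet: total defect = 2*pi*chi = 4*pi; visible defects sum to (11/3)*pi

Answer: defect(P1) = pi/3


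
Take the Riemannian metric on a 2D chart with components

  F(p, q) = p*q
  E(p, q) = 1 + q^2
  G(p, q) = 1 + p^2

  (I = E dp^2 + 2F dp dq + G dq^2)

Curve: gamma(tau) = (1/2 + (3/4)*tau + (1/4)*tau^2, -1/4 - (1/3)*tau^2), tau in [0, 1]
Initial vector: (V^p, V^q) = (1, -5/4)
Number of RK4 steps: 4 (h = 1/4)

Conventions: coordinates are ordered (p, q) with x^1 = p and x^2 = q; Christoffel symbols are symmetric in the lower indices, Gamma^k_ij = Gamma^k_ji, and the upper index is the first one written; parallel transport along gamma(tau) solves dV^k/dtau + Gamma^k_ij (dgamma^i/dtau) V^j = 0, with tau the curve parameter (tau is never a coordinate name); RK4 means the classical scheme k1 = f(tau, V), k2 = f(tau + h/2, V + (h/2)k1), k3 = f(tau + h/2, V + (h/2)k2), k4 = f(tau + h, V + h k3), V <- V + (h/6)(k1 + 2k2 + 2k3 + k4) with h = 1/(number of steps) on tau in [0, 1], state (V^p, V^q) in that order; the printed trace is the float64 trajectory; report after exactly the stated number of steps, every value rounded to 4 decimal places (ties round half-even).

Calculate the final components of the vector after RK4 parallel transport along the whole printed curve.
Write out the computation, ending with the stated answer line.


gamma'(tau) = (3/4 + (1/2)*tau, -(2/3)*tau); f(tau, V)^k = -Gamma^k_ij(gamma(tau)) gamma'^i(tau) V^j; h = 1/4; intermediate values shown to 6 dp
curve data and Christoffel symbols at the stage parameters:
  tau = 0.000000: gamma = (0.500000, -0.250000), gamma' = (0.750000, 0.000000); Gamma_ppp = 0.000000, Gamma_ppq = -0.190476, Gamma_pqq = 0.000000, Gamma_qpp = 0.000000, Gamma_qpq = 0.380952, Gamma_qqq = 0.000000
  tau = 0.125000: gamma = (0.597656, -0.255208), gamma' = (0.812500, -0.083333); Gamma_ppp = 0.000000, Gamma_ppq = -0.179430, Gamma_pqq = 0.000000, Gamma_qpp = 0.000000, Gamma_qpq = 0.420197, Gamma_qqq = 0.000000
  tau = 0.250000: gamma = (0.703125, -0.270833), gamma' = (0.875000, -0.166667); Gamma_ppp = 0.000000, Gamma_ppq = -0.172754, Gamma_pqq = 0.000000, Gamma_qpp = 0.000000, Gamma_qpq = 0.448497, Gamma_qqq = 0.000000
  tau = 0.375000: gamma = (0.816406, -0.296875), gamma' = (0.937500, -0.250000); Gamma_ppp = 0.000000, Gamma_ppq = -0.169193, Gamma_pqq = 0.000000, Gamma_qpp = 0.000000, Gamma_qpq = 0.465280, Gamma_qqq = 0.000000
  tau = 0.500000: gamma = (0.937500, -0.333333), gamma' = (1.000000, -0.333333); Gamma_ppp = 0.000000, Gamma_ppq = -0.167503, Gamma_pqq = 0.000000, Gamma_qpp = 0.000000, Gamma_qpq = 0.471101, Gamma_qqq = 0.000000
  tau = 0.625000: gamma = (1.066406, -0.380208), gamma' = (1.062500, -0.416667); Gamma_ppp = 0.000000, Gamma_ppq = -0.166628, Gamma_pqq = 0.000000, Gamma_qpp = 0.000000, Gamma_qpq = 0.467357, Gamma_qqq = 0.000000
  tau = 0.750000: gamma = (1.203125, -0.437500), gamma' = (1.125000, -0.500000); Gamma_ppp = 0.000000, Gamma_ppq = -0.165788, Gamma_pqq = 0.000000, Gamma_qpp = 0.000000, Gamma_qpq = 0.455916, Gamma_qqq = 0.000000
  tau = 0.875000: gamma = (1.347656, -0.505208), gamma' = (1.187500, -0.583333); Gamma_ppp = 0.000000, Gamma_ppq = -0.164487, Gamma_pqq = 0.000000, Gamma_qpp = 0.000000, Gamma_qpq = 0.438774, Gamma_qqq = 0.000000
  tau = 1.000000: gamma = (1.500000, -0.583333), gamma' = (1.250000, -0.666667); Gamma_ppp = 0.000000, Gamma_ppq = -0.162476, Gamma_pqq = 0.000000, Gamma_qpp = 0.000000, Gamma_qpq = 0.417795, Gamma_qqq = 0.000000
step 0: V^p = 1.0000, V^q = -1.2500
step 1: k1 = (-0.178571, 0.357143), k2 = (-0.190345, 0.445756), k3 = (-0.188708, 0.441923), k4 = (-0.199684, 0.518410); V <- V + (h/6)(k1 + 2k2 + 2k3 + k4): V^p = 0.9527, V^q = -1.1395
step 2: k1 = (-0.199683, 0.518408), k2 = (-0.209714, 0.576713), k3 = (-0.208505, 0.573388), k4 = (-0.217146, 0.610723); V <- V + (h/6)(k1 + 2k2 + 2k3 + k4): V^p = 0.9004, V^q = -0.9967
step 3: k1 = (-0.217218, 0.610925), k2 = (-0.223561, 0.627042), k3 = (-0.223149, 0.625887), k4 = (-0.226720, 0.623479); V <- V + (h/6)(k1 + 2k2 + 2k3 + k4): V^p = 0.8447, V^q = -0.8408
step 4: k1 = (-0.226842, 0.623816), k2 = (-0.227333, 0.606418), k3 = (-0.227752, 0.607535), k4 = (-0.225247, 0.579206); V <- V + (h/6)(k1 + 2k2 + 2k3 + k4): V^p = 0.7879, V^q = -0.6895

Answer: V^p = 0.7879, V^q = -0.6895


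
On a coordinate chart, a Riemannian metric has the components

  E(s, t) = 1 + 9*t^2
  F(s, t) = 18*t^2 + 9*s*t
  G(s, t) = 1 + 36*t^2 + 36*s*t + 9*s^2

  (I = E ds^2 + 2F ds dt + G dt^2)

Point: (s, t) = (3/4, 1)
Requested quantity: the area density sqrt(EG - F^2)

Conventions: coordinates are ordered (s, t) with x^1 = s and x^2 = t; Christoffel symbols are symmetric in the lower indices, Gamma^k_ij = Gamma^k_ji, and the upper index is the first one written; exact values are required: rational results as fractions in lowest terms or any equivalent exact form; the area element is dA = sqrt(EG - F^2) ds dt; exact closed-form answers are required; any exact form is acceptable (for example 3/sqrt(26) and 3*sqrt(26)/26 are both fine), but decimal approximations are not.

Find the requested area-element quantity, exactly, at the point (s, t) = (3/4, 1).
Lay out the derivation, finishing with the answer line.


E = 10, F = 99/4, G = 1105/16; EG - F^2 = 1249/16

Answer: sqrt(EG - F^2) = sqrt(1249)/4


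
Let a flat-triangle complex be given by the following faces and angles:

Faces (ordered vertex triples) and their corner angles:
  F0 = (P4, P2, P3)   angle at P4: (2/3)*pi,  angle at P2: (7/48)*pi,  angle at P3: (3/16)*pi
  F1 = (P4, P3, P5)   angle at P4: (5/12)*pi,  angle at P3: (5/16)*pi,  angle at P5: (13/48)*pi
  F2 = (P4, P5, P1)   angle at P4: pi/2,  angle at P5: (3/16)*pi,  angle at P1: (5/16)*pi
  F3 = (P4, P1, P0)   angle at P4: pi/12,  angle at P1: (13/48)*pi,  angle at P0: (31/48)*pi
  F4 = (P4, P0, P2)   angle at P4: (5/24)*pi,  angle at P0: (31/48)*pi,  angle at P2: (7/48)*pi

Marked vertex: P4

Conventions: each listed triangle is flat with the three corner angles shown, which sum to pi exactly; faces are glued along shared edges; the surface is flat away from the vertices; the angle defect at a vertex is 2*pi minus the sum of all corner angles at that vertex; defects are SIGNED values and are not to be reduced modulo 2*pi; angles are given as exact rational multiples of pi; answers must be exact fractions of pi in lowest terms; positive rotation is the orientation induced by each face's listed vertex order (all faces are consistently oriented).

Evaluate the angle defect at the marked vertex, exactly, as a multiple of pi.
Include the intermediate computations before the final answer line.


Sum of corner angles at P4: (15/8)*pi
defect = 2*pi - (15/8)*pi

Answer: defect(P4) = pi/8


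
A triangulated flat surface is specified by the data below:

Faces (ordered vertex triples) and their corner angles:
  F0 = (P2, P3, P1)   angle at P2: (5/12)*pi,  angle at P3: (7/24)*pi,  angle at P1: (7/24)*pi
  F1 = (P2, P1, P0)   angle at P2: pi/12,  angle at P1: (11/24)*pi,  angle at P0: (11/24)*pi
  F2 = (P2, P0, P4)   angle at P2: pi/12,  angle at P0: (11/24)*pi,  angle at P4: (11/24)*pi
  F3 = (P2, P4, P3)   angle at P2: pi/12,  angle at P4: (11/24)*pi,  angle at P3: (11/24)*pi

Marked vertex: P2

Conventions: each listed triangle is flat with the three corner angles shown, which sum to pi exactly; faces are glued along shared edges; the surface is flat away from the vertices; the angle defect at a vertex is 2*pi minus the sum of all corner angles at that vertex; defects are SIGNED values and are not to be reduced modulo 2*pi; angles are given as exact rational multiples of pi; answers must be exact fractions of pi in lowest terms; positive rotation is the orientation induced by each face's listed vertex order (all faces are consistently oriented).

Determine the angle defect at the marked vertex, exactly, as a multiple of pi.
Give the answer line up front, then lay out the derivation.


Answer: defect(P2) = (4/3)*pi

Sum of corner angles at P2: (2/3)*pi
defect = 2*pi - (2/3)*pi


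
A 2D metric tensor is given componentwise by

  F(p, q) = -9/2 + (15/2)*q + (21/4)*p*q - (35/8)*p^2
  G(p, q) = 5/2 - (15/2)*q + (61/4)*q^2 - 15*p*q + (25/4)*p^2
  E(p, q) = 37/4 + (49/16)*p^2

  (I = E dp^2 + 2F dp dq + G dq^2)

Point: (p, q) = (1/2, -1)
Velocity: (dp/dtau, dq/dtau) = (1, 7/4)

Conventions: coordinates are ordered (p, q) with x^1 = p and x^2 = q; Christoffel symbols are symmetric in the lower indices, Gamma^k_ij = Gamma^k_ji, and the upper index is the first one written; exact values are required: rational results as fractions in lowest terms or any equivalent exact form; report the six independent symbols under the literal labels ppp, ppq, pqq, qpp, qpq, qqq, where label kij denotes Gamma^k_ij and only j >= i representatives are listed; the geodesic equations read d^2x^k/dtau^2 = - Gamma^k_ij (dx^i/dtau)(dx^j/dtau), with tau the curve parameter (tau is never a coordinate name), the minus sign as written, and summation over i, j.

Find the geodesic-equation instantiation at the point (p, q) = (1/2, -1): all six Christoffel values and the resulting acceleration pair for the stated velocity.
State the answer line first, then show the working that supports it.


Answer: Gamma_ppp = -50561/49450, Gamma_ppq = 8551/4945, Gamma_pqq = -95938/24725, Gamma_qpp = -74067/98900, Gamma_qpq = 10897/9890, Gamma_qqq = -60343/24725; accelerations (d^2p/dtau^2, d^2q/dtau^2) = (271117/39560, 345499/79120)

E = 641/64, F = -503/32, G = 549/16 at the point
E_p = 49/16, E_q = 0, F_p = -77/8, F_q = 81/8, G_p = 85/4, G_q = -91/2
EG - F^2 = 24725/256;  g^inv = (256/24725) * [[549/16, 503/32], [503/32, 641/64]]
first-kind symbols [ij,l] = (1/2)(d_i g_jl + d_j g_il - d_l g_ij): [pp,p] = E_p/2 = 49/32, [pp,q] = F_p - E_q/2 = -77/8, [pq,p] = E_q/2 = 0, [pq,q] = G_p/2 = 85/8, [qq,p] = F_q - G_p/2 = -1/2, [qq,q] = G_q/2 = -91/4
Gamma^p_ij = (G*[ij,p] - F*[ij,q])/(EG - F^2), Gamma^q_ij = (E*[ij,q] - F*[ij,p])/(EG - F^2)
Gamma_ppp = -50561/49450, Gamma_ppq = 8551/4945, Gamma_pqq = -95938/24725, Gamma_qpp = -74067/98900, Gamma_qpq = 10897/9890, Gamma_qqq = -60343/24725
d^2p/dtau^2 = -(Gamma_ppp*(1)^2 + 2*Gamma_ppq*(1)*(7/4) + Gamma_pqq*(7/4)^2) = 271117/39560
d^2q/dtau^2 = -(Gamma_qpp*(1)^2 + 2*Gamma_qpq*(1)*(7/4) + Gamma_qqq*(7/4)^2) = 345499/79120


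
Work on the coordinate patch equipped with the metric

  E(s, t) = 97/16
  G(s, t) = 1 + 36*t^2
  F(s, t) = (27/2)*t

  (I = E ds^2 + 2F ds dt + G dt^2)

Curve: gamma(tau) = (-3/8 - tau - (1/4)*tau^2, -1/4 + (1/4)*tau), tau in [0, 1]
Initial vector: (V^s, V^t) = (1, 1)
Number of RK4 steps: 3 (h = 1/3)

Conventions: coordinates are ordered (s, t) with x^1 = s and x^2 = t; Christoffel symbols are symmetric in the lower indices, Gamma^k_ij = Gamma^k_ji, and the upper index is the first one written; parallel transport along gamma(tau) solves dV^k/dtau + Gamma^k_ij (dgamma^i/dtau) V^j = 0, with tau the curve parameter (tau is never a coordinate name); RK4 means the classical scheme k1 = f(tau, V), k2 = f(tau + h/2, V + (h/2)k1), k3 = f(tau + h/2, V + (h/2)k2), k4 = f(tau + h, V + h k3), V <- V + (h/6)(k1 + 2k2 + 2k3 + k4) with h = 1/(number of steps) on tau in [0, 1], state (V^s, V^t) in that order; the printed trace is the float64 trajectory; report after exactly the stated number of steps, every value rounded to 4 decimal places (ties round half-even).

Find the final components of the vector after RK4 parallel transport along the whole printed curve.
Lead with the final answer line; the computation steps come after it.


Answer: V^s = 0.4433, V^t = 1.1710

gamma'(tau) = (-1 - (1/2)*tau, 1/4); f(tau, V)^k = -Gamma^k_ij(gamma(tau)) gamma'^i(tau) V^j; h = 1/3; intermediate values shown to 6 dp
curve data and Christoffel symbols at the stage parameters:
  tau = 0.000000: gamma = (-0.375000, -0.250000), gamma' = (-1.000000, 0.250000); Gamma_sss = 0.000000, Gamma_sst = 0.000000, Gamma_stt = 1.624060, Gamma_tss = 0.000000, Gamma_tst = 0.000000, Gamma_ttt = -1.082707
  tau = 0.166667: gamma = (-0.548611, -0.208333), gamma' = (-1.083333, 0.250000); Gamma_sss = 0.000000, Gamma_sst = 0.000000, Gamma_stt = 1.770492, Gamma_tss = 0.000000, Gamma_tst = 0.000000, Gamma_ttt = -0.983607
  tau = 0.333333: gamma = (-0.736111, -0.166667), gamma' = (-1.166667, 0.250000); Gamma_sss = 0.000000, Gamma_sst = 0.000000, Gamma_stt = 1.911504, Gamma_tss = 0.000000, Gamma_tst = 0.000000, Gamma_ttt = -0.849558
  tau = 0.500000: gamma = (-0.937500, -0.125000), gamma' = (-1.250000, 0.250000); Gamma_sss = 0.000000, Gamma_sst = 0.000000, Gamma_stt = 2.037736, Gamma_tss = 0.000000, Gamma_tst = 0.000000, Gamma_ttt = -0.679245
  tau = 0.666667: gamma = (-1.152778, -0.083333), gamma' = (-1.333333, 0.250000); Gamma_sss = 0.000000, Gamma_sst = 0.000000, Gamma_stt = 2.138614, Gamma_tss = 0.000000, Gamma_tst = 0.000000, Gamma_ttt = -0.475248
  tau = 0.833333: gamma = (-1.381944, -0.041667), gamma' = (-1.416667, 0.250000); Gamma_sss = 0.000000, Gamma_sst = 0.000000, Gamma_stt = 2.204082, Gamma_tss = 0.000000, Gamma_tst = 0.000000, Gamma_ttt = -0.244898
  tau = 1.000000: gamma = (-1.625000, 0.000000), gamma' = (-1.500000, 0.250000); Gamma_sss = 0.000000, Gamma_sst = 0.000000, Gamma_stt = 2.226804, Gamma_tss = 0.000000, Gamma_tst = 0.000000, Gamma_ttt = 0.000000
step 0: V^s = 1.0000, V^t = 1.0000
step 1: k1 = (-0.406015, 0.270677), k2 = (-0.462591, 0.256995), k3 = (-0.461582, 0.256434), k4 = (-0.518724, 0.230544); V <- V + (h/6)(k1 + 2k2 + 2k3 + k4): V^s = 0.8459, V^t = 1.0849
step 2: k1 = (-0.518445, 0.230420), k2 = (-0.572245, 0.190748), k3 = (-0.568877, 0.189626), k4 = (-0.613837, 0.136408); V <- V + (h/6)(k1 + 2k2 + 2k3 + k4): V^s = 0.6562, V^t = 1.1475
step 3: k1 = (-0.613534, 0.136341), k2 = (-0.644837, 0.071649), k3 = (-0.638896, 0.070988), k4 = (-0.652008, 0.000000); V <- V + (h/6)(k1 + 2k2 + 2k3 + k4): V^s = 0.4433, V^t = 1.1710
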